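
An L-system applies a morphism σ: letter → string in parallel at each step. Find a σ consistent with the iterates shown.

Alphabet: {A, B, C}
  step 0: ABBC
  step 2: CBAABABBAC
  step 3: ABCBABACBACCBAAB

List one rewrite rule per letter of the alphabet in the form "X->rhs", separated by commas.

  step 2 ⇒ step 3: CBAABABBAC ⇒ AB·C·BA·BA·C·BA·C·C·BA·AB
    A ↦ BA
    B ↦ C
    C ↦ AB

A->BA, B->C, C->AB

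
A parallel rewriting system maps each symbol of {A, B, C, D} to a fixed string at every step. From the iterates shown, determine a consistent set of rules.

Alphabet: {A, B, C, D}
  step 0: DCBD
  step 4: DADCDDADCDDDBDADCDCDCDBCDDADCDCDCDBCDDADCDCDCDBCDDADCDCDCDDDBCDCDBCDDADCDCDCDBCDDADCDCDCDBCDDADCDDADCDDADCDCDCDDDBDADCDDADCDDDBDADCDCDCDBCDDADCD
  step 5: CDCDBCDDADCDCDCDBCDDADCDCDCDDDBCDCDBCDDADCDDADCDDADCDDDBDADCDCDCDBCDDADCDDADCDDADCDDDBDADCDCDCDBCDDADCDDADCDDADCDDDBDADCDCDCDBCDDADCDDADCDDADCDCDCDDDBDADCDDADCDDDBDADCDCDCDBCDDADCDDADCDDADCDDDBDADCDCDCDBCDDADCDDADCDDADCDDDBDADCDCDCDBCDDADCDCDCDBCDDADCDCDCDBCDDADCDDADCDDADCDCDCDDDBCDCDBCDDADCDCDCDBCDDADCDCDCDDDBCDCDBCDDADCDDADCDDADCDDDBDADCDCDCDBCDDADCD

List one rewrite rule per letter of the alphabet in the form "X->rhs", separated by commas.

  step 4 ⇒ step 5: DADCDDADCDDDBDADCDCDCDBCDDADCDCDCDBCDDADCDCDCDBCDDADCDCDCDDDBCDCDBCDDADCDCDCDBCDDADCDCDCDBCDDADCDDADCDDADCDCDCDDDBDADCDDADCDDDBDADCDCDCDBCDDADCD ⇒ CD·CDB·CD·DAD·CD·CD·CDB·CD·DAD·CD·CD·CD·DDB·CD·CDB·CD·DAD·CD·DAD·CD·DAD·CD·DDB·DAD·CD·CD·CDB·CD·DAD·CD·DAD·CD·DAD·CD·DDB·DAD·CD·CD·CDB·CD·DAD·CD·DAD·CD·DAD·CD·DDB·DAD·CD·CD·CDB·CD·DAD·CD·DAD·CD·DAD·CD·CD·CD·DDB·DAD·CD·DAD·CD·DDB·DAD·CD·CD·CDB·CD·DAD·CD·DAD·CD·DAD·CD·DDB·DAD·CD·CD·CDB·CD·DAD·CD·DAD·CD·DAD·CD·DDB·DAD·CD·CD·CDB·CD·DAD·CD·CD·CDB·CD·DAD·CD·CD·CDB·CD·DAD·CD·DAD·CD·DAD·CD·CD·CD·DDB·CD·CDB·CD·DAD·CD·CD·CDB·CD·DAD·CD·CD·CD·DDB·CD·CDB·CD·DAD·CD·DAD·CD·DAD·CD·DDB·DAD·CD·CD·CDB·CD·DAD·CD
    A ↦ CDB
    B ↦ DDB
    C ↦ DAD
    D ↦ CD

A->CDB, B->DDB, C->DAD, D->CD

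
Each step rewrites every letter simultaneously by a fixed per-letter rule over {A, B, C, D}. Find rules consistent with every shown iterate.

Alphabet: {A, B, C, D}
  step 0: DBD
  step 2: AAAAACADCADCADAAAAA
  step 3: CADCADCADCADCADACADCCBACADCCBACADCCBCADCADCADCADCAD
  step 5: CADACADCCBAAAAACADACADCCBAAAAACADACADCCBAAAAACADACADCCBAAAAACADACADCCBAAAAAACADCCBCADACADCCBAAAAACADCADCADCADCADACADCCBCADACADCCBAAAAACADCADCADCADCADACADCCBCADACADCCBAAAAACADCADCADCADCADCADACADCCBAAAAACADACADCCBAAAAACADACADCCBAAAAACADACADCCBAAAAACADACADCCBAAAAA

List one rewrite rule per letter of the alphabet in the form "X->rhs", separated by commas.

  step 2 ⇒ step 3: AAAAACADCADCADAAAAA ⇒ CAD·CAD·CAD·CAD·CAD·A·CAD·CCB·A·CAD·CCB·A·CAD·CCB·CAD·CAD·CAD·CAD·CAD
    A ↦ CAD
    C ↦ A
    D ↦ CCB
    B ↦ AAA  (constrained at step 0)

A->CAD, B->AAA, C->A, D->CCB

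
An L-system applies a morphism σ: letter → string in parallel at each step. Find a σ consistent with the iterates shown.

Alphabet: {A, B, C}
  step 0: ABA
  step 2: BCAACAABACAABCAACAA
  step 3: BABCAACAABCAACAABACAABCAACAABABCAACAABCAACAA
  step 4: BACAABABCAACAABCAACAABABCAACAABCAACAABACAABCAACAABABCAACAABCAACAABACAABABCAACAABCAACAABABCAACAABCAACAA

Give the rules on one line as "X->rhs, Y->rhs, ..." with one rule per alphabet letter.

  step 3 ⇒ step 4: BABCAACAABCAACAABACAABCAACAABABCAACAABCAACAA ⇒ BA·CAA·BA·B·CAA·CAA·B·CAA·CAA·BA·B·CAA·CAA·B·CAA·CAA·BA·CAA·B·CAA·CAA·BA·B·CAA·CAA·B·CAA·CAA·BA·CAA·BA·B·CAA·CAA·B·CAA·CAA·BA·B·CAA·CAA·B·CAA·CAA
    A ↦ CAA
    B ↦ BA
    C ↦ B

A->CAA, B->BA, C->B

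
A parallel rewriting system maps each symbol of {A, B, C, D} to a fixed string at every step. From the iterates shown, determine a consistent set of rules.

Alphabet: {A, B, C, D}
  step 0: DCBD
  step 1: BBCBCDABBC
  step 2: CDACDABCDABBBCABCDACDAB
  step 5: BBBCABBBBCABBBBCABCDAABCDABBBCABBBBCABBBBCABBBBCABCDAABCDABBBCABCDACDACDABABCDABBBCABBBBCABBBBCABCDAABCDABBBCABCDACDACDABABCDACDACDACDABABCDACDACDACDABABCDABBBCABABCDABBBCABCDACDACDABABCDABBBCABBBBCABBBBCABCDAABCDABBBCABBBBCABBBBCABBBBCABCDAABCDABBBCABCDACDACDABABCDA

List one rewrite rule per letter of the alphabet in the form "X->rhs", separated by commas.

  step 1 ⇒ step 2: BBCBCDABBC ⇒ CDA·CDA·B·CDA·B·BBC·AB·CDA·CDA·B
    A ↦ AB
    B ↦ CDA
    C ↦ B
    D ↦ BBC

A->AB, B->CDA, C->B, D->BBC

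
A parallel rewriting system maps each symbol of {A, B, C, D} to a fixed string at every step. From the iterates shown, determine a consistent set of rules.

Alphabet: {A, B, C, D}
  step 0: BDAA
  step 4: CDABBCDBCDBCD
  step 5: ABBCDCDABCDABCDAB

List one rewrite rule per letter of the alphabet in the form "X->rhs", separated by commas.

  step 4 ⇒ step 5: CDABBCDBCDBCD ⇒ A·B·B·CD·CD·A·B·CD·A·B·CD·A·B
    A ↦ B
    B ↦ CD
    C ↦ A
    D ↦ B

A->B, B->CD, C->A, D->B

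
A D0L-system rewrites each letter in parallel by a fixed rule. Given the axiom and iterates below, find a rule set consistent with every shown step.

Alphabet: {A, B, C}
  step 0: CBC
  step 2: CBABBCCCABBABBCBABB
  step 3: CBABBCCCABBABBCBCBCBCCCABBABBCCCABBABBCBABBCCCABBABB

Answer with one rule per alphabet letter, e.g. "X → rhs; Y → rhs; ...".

A->CCC, B->ABB, C->CB

  step 2 ⇒ step 3: CBABBCCCABBABBCBABB ⇒ CB·ABB·CCC·ABB·ABB·CB·CB·CB·CCC·ABB·ABB·CCC·ABB·ABB·CB·ABB·CCC·ABB·ABB
    A ↦ CCC
    B ↦ ABB
    C ↦ CB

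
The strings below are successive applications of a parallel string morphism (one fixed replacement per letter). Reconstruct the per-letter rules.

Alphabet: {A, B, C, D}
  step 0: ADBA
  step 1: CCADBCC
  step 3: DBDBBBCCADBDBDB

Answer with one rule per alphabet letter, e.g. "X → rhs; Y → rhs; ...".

  step 0 ⇒ step 1: ADBA ⇒ CC·A·DB·CC
    A ↦ CC
    B ↦ DB
    D ↦ A
    C ↦ B  (constrained at step 1)

A->CC, B->DB, C->B, D->A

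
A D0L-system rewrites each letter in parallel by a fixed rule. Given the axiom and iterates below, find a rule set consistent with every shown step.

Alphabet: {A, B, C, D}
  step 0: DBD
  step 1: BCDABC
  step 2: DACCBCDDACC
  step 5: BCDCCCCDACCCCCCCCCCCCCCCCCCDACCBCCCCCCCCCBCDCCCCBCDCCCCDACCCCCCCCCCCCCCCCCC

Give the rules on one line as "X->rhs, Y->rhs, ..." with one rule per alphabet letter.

  step 1 ⇒ step 2: BCDABC ⇒ DA·CC·BC·D·DA·CC
    A ↦ D
    B ↦ DA
    C ↦ CC
    D ↦ BC

A->D, B->DA, C->CC, D->BC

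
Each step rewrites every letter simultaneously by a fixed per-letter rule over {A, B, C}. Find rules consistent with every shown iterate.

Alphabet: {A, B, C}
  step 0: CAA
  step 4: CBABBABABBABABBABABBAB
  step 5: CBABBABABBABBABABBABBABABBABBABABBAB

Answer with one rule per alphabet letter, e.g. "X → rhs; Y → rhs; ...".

  step 4 ⇒ step 5: CBABBABABBABABBABABBAB ⇒ CB·AB·B·AB·AB·B·AB·B·AB·AB·B·AB·B·AB·AB·B·AB·B·AB·AB·B·AB
    A ↦ B
    B ↦ AB
    C ↦ CB

A->B, B->AB, C->CB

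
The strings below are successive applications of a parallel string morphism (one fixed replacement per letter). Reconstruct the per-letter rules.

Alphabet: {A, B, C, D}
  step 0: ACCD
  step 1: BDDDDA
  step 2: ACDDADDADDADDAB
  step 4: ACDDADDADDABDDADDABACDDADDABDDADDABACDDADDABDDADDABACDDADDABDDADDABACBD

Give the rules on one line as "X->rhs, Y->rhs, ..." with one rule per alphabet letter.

A->B, B->AC, C->D, D->DDA

  step 1 ⇒ step 2: BDDDDA ⇒ AC·DDA·DDA·DDA·DDA·B
    A ↦ B
    B ↦ AC
    D ↦ DDA
  step 0 ⇒ step 1: ACCD ⇒ B·D·D·DDA
    C ↦ D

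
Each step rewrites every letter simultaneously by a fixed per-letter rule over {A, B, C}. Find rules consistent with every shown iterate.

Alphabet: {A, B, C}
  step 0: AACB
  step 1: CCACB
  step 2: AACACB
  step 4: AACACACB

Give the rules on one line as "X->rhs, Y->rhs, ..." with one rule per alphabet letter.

  step 1 ⇒ step 2: CCACB ⇒ A·A·C·A·CB
    A ↦ C
    B ↦ CB
    C ↦ A

A->C, B->CB, C->A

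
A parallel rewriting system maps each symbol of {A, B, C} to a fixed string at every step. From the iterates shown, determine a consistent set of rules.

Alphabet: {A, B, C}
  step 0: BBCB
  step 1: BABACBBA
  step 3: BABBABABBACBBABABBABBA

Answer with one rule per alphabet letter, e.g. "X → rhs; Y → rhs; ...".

  step 0 ⇒ step 1: BBCB ⇒ BA·BA·CB·BA
    B ↦ BA
    C ↦ CB
    A ↦ B  (constrained at step 1)

A->B, B->BA, C->CB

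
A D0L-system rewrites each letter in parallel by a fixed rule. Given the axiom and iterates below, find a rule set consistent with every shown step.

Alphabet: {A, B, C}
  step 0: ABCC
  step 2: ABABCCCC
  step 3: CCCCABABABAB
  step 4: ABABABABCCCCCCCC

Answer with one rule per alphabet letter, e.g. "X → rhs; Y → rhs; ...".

  step 3 ⇒ step 4: CCCCABABABAB ⇒ AB·AB·AB·AB·C·C·C·C·C·C·C·C
    A ↦ C
    B ↦ C
    C ↦ AB

A->C, B->C, C->AB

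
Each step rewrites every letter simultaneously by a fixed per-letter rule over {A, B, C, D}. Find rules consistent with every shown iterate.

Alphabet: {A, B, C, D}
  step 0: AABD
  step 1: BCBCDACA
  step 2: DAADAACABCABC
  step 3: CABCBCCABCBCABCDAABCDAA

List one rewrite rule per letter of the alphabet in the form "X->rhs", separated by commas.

  step 2 ⇒ step 3: DAADAACABCABC ⇒ CA·BC·BC·CA·BC·BC·A·BC·DA·A·BC·DA·A
    A ↦ BC
    B ↦ DA
    C ↦ A
    D ↦ CA

A->BC, B->DA, C->A, D->CA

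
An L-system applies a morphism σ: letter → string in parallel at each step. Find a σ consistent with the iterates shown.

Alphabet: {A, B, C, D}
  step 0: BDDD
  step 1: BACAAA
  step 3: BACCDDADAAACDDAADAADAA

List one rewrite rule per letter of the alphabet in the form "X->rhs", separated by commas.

A->CD, B->BAC, C->DA, D->A

  step 0 ⇒ step 1: BDDD ⇒ BAC·A·A·A
    B ↦ BAC
    D ↦ A
    A ↦ CD  (constrained at step 1)
    C ↦ DA  (constrained at step 1)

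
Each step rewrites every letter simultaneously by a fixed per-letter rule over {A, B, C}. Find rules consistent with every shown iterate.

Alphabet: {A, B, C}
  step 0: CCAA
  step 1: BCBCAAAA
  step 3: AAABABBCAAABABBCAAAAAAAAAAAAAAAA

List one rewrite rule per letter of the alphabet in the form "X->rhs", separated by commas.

  step 0 ⇒ step 1: CCAA ⇒ BC·BC·AA·AA
    A ↦ AA
    C ↦ BC
    B ↦ AB  (constrained at step 1)

A->AA, B->AB, C->BC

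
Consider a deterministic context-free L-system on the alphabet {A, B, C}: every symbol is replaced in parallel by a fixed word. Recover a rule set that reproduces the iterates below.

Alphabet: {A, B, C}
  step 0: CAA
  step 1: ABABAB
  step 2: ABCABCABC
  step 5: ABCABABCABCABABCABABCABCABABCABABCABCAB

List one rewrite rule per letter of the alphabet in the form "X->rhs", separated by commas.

  step 1 ⇒ step 2: ABABAB ⇒ AB·C·AB·C·AB·C
    A ↦ AB
    B ↦ C
  step 0 ⇒ step 1: CAA ⇒ AB·AB·AB
    C ↦ AB

A->AB, B->C, C->AB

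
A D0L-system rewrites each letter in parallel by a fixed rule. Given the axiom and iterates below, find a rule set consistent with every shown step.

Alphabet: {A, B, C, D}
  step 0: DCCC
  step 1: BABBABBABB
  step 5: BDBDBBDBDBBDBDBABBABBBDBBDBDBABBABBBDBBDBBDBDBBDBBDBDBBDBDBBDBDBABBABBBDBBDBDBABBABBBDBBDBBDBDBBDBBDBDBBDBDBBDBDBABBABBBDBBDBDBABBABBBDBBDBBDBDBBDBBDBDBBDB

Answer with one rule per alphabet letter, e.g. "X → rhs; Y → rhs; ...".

A->BCC, B->DB, C->ABB, D->B

  step 0 ⇒ step 1: DCCC ⇒ B·ABB·ABB·ABB
    C ↦ ABB
    D ↦ B
    A ↦ BCC  (constrained at step 1)
    B ↦ DB  (constrained at step 1)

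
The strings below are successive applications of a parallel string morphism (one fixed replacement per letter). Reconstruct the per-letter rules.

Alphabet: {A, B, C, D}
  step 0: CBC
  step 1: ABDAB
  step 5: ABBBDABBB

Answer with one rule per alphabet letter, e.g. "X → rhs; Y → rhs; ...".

  step 0 ⇒ step 1: CBC ⇒ AB·D·AB
    B ↦ D
    C ↦ AB
    A ↦ C  (constrained at step 1)
    D ↦ B  (constrained at step 1)

A->C, B->D, C->AB, D->B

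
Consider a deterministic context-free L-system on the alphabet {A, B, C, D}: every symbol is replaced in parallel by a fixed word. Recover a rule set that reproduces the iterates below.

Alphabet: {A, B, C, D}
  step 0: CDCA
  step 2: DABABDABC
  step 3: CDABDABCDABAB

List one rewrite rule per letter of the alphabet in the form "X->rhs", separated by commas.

  step 2 ⇒ step 3: DABABDABC ⇒ C·D·AB·D·AB·C·D·AB·AB
    A ↦ D
    B ↦ AB
    C ↦ AB
    D ↦ C

A->D, B->AB, C->AB, D->C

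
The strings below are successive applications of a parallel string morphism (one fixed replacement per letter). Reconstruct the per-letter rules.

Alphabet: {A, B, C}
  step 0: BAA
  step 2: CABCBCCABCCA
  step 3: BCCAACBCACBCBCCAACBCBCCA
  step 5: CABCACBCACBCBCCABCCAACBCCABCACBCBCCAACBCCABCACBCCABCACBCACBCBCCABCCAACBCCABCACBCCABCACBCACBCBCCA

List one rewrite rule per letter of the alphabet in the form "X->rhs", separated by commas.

  step 2 ⇒ step 3: CABCBCCABCCA ⇒ BC·CA·AC·BC·AC·BC·BC·CA·AC·BC·BC·CA
    A ↦ CA
    B ↦ AC
    C ↦ BC

A->CA, B->AC, C->BC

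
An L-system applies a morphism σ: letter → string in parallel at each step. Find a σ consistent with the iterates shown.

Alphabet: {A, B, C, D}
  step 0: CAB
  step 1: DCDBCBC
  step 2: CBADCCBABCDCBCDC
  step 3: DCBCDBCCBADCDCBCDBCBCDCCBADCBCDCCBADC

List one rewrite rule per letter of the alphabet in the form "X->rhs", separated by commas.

A->DBC, B->BC, C->DC, D->CBA

  step 2 ⇒ step 3: CBADCCBABCDCBCDC ⇒ DC·BC·DBC·CBA·DC·DC·BC·DBC·BC·DC·CBA·DC·BC·DC·CBA·DC
    A ↦ DBC
    B ↦ BC
    C ↦ DC
    D ↦ CBA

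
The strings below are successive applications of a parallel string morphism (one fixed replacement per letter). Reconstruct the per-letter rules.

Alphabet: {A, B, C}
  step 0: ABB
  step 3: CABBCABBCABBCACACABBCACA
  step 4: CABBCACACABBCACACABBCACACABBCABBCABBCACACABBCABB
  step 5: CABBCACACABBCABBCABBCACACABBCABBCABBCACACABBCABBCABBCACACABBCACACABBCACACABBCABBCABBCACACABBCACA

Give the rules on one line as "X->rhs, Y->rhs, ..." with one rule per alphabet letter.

A->BB, B->CA, C->CA

  step 4 ⇒ step 5: CABBCACACABBCACACABBCACACABBCABBCABBCACACABBCABB ⇒ CA·BB·CA·CA·CA·BB·CA·BB·CA·BB·CA·CA·CA·BB·CA·BB·CA·BB·CA·CA·CA·BB·CA·BB·CA·BB·CA·CA·CA·BB·CA·CA·CA·BB·CA·CA·CA·BB·CA·BB·CA·BB·CA·CA·CA·BB·CA·CA
    A ↦ BB
    B ↦ CA
    C ↦ CA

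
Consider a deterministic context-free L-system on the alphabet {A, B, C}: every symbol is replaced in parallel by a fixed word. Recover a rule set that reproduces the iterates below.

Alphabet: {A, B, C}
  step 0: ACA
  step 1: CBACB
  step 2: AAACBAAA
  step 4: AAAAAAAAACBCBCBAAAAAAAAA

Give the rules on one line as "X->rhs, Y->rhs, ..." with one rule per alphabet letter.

  step 1 ⇒ step 2: CBACB ⇒ A·AA·CB·A·AA
    A ↦ CB
    B ↦ AA
    C ↦ A

A->CB, B->AA, C->A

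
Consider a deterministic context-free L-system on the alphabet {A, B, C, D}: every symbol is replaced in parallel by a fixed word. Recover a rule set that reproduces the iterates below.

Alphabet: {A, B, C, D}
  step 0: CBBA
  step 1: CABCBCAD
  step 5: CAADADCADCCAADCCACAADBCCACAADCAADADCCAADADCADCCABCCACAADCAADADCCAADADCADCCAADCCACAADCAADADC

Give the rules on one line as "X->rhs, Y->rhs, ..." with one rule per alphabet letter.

  step 0 ⇒ step 1: CBBA ⇒ CA·BC·BC·AD
    A ↦ AD
    B ↦ BC
    C ↦ CA
    D ↦ C  (constrained at step 1)

A->AD, B->BC, C->CA, D->C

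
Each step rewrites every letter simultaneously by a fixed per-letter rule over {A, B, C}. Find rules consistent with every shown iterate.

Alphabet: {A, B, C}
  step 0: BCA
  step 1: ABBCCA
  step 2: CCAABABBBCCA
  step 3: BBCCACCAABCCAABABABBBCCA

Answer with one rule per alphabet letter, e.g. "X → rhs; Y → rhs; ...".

A->CCA, B->AB, C->B

  step 2 ⇒ step 3: CCAABABBBCCA ⇒ B·B·CCA·CCA·AB·CCA·AB·AB·AB·B·B·CCA
    A ↦ CCA
    B ↦ AB
    C ↦ B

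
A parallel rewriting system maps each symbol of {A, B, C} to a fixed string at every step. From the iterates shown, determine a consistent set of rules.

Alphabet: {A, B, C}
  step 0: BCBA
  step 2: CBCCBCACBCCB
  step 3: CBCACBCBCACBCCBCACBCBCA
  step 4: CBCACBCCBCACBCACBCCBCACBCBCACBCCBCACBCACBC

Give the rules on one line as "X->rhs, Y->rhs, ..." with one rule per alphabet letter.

  step 3 ⇒ step 4: CBCACBCBCACBCCBCACBCBCA ⇒ CB·CA·CB·C·CB·CA·CB·CA·CB·C·CB·CA·CB·CB·CA·CB·C·CB·CA·CB·CA·CB·C
    A ↦ C
    B ↦ CA
    C ↦ CB

A->C, B->CA, C->CB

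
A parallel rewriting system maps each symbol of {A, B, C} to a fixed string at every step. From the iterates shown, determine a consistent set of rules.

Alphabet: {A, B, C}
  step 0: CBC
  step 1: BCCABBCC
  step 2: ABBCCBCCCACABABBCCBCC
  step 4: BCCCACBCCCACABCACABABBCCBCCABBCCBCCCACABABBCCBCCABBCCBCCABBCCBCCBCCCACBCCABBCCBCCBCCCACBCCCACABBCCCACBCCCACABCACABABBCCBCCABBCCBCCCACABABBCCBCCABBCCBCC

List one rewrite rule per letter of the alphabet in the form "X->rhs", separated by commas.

A->CAC, B->AB, C->BCC

  step 1 ⇒ step 2: BCCABBCC ⇒ AB·BCC·BCC·CAC·AB·AB·BCC·BCC
    A ↦ CAC
    B ↦ AB
    C ↦ BCC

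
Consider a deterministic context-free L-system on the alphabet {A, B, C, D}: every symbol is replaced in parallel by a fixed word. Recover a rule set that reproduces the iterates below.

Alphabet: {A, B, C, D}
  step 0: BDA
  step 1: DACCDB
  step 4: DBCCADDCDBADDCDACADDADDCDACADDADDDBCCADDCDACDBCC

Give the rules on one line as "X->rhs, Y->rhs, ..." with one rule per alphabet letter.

A->DB, B->DAC, C->ADD, D->C

  step 0 ⇒ step 1: BDA ⇒ DAC·C·DB
    A ↦ DB
    B ↦ DAC
    D ↦ C
    C ↦ ADD  (constrained at step 1)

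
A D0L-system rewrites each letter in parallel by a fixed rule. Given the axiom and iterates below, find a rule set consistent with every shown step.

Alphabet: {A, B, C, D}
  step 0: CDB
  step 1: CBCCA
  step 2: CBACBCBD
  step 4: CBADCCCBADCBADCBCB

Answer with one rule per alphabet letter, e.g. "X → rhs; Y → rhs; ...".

A->D, B->A, C->CB, D->CC

  step 1 ⇒ step 2: CBCCA ⇒ CB·A·CB·CB·D
    A ↦ D
    B ↦ A
    C ↦ CB
  step 0 ⇒ step 1: CDB ⇒ CB·CC·A
    D ↦ CC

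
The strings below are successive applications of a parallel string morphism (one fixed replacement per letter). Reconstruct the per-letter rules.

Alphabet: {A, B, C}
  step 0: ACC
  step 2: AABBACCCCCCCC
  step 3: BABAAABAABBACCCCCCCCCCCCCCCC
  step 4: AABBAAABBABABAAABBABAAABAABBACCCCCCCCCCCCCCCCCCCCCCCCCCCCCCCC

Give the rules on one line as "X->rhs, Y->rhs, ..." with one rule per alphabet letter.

  step 3 ⇒ step 4: BABAAABAABBACCCCCCCCCCCCCCCC ⇒ AAB·BA·AAB·BA·BA·BA·AAB·BA·BA·AAB·AAB·BA·CC·CC·CC·CC·CC·CC·CC·CC·CC·CC·CC·CC·CC·CC·CC·CC
    A ↦ BA
    B ↦ AAB
    C ↦ CC

A->BA, B->AAB, C->CC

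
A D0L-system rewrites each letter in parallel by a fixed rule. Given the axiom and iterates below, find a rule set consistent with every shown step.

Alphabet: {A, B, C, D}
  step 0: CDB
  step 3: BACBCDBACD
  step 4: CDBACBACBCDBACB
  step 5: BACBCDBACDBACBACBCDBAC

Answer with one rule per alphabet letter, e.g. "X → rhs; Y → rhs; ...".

  step 4 ⇒ step 5: CDBACBACBCDBACB ⇒ BA·CB·C·D·BA·C·D·BA·C·BA·CB·C·D·BA·C
    A ↦ D
    B ↦ C
    C ↦ BA
    D ↦ CB

A->D, B->C, C->BA, D->CB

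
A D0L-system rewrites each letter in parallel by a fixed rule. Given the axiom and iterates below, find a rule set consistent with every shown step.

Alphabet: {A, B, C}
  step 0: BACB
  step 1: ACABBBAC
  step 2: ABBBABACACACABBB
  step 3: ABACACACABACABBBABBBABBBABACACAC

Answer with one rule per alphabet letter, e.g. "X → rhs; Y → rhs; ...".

  step 2 ⇒ step 3: ABBBABACACACABBB ⇒ AB·AC·AC·AC·AB·AC·AB·BB·AB·BB·AB·BB·AB·AC·AC·AC
    A ↦ AB
    B ↦ AC
    C ↦ BB

A->AB, B->AC, C->BB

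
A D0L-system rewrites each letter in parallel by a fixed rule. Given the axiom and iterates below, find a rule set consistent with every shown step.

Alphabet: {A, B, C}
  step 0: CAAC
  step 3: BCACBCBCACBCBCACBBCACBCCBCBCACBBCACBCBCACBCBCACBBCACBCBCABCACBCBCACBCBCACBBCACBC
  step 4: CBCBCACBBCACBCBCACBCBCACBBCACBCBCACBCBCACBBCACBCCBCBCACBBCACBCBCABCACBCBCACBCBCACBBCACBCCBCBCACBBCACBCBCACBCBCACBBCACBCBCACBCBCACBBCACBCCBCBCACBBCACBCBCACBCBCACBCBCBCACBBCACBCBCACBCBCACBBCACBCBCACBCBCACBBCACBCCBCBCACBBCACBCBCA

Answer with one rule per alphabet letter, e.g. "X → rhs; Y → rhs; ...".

  step 3 ⇒ step 4: BCACBCBCACBCBCACBBCACBCCBCBCACBBCACBCBCACBCBCACBBCACBCBCABCACBCBCACBCBCACBBCACBC ⇒ CBC·BCA·CB·BCA·CBC·BCA·CBC·BCA·CB·BCA·CBC·BCA·CBC·BCA·CB·BCA·CBC·CBC·BCA·CB·BCA·CBC·BCA·BCA·CBC·BCA·CBC·BCA·CB·BCA·CBC·CBC·BCA·CB·BCA·CBC·BCA·CBC·BCA·CB·BCA·CBC·BCA·CBC·BCA·CB·BCA·CBC·CBC·BCA·CB·BCA·CBC·BCA·CBC·BCA·CB·CBC·BCA·CB·BCA·CBC·BCA·CBC·BCA·CB·BCA·CBC·BCA·CBC·BCA·CB·BCA·CBC·CBC·BCA·CB·BCA·CBC·BCA
    A ↦ CB
    B ↦ CBC
    C ↦ BCA

A->CB, B->CBC, C->BCA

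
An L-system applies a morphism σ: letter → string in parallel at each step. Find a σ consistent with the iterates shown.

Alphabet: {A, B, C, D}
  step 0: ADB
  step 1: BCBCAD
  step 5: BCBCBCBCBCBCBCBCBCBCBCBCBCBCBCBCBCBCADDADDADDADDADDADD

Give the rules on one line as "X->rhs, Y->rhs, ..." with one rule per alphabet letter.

  step 0 ⇒ step 1: ADB ⇒ BC·BC·AD
    A ↦ BC
    B ↦ AD
    D ↦ BC
    C ↦ D  (constrained at step 1)

A->BC, B->AD, C->D, D->BC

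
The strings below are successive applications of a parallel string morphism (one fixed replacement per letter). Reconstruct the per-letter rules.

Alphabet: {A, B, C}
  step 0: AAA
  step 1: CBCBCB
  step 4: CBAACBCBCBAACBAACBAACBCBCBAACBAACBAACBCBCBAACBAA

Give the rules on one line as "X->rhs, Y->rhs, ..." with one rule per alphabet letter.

A->CB, B->A, C->CBA

  step 0 ⇒ step 1: AAA ⇒ CB·CB·CB
    A ↦ CB
    B ↦ A  (constrained at step 1)
    C ↦ CBA  (constrained at step 1)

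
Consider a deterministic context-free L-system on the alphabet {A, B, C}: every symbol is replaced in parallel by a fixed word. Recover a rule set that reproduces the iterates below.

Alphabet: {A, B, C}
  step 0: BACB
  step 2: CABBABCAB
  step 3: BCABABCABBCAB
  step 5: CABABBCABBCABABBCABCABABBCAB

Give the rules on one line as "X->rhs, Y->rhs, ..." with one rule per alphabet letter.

  step 2 ⇒ step 3: CABBABCAB ⇒ B·C·AB·AB·C·AB·B·C·AB
    A ↦ C
    B ↦ AB
    C ↦ B

A->C, B->AB, C->B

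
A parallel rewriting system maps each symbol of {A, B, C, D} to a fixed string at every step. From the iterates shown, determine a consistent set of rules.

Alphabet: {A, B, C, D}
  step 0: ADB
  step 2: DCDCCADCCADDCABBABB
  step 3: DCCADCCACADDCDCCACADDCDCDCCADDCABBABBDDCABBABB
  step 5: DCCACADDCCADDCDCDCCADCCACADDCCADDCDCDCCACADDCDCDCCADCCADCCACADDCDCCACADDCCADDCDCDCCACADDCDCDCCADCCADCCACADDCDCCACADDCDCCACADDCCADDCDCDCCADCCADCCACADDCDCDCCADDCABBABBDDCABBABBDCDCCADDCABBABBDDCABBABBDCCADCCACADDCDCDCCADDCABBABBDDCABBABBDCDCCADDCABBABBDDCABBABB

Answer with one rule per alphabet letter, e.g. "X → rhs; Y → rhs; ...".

A->DDC, B->ABB, C->CA, D->DC

  step 2 ⇒ step 3: DCDCCADCCADDCABBABB ⇒ DC·CA·DC·CA·CA·DDC·DC·CA·CA·DDC·DC·DC·CA·DDC·ABB·ABB·DDC·ABB·ABB
    A ↦ DDC
    B ↦ ABB
    C ↦ CA
    D ↦ DC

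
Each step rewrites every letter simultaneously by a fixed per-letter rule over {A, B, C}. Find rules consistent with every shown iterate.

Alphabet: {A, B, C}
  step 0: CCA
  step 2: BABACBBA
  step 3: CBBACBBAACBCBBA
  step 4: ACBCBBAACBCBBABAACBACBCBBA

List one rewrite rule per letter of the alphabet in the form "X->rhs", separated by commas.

A->BA, B->CB, C->A

  step 3 ⇒ step 4: CBBACBBAACBCBBA ⇒ A·CB·CB·BA·A·CB·CB·BA·BA·A·CB·A·CB·CB·BA
    A ↦ BA
    B ↦ CB
    C ↦ A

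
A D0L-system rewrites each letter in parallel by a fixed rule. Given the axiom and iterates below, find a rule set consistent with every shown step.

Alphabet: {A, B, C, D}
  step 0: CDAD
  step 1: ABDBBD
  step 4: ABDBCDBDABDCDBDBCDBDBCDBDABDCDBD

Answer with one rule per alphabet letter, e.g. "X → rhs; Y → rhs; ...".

A->B, B->CD, C->A, D->BD

  step 0 ⇒ step 1: CDAD ⇒ A·BD·B·BD
    A ↦ B
    C ↦ A
    D ↦ BD
    B ↦ CD  (constrained at step 1)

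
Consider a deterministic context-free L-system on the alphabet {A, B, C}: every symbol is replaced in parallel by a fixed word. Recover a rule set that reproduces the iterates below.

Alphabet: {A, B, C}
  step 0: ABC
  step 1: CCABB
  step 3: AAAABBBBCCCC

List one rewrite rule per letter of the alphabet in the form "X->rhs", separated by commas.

A->CC, B->A, C->BB

  step 0 ⇒ step 1: ABC ⇒ CC·A·BB
    A ↦ CC
    B ↦ A
    C ↦ BB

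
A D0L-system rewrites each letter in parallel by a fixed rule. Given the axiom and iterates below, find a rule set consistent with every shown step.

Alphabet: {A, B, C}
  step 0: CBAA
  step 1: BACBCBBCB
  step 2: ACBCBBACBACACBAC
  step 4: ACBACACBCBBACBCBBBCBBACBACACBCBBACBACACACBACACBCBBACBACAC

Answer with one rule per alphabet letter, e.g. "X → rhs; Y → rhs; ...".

  step 1 ⇒ step 2: BACBCBBCB ⇒ AC·BCB·B·AC·B·AC·AC·B·AC
    A ↦ BCB
    B ↦ AC
    C ↦ B

A->BCB, B->AC, C->B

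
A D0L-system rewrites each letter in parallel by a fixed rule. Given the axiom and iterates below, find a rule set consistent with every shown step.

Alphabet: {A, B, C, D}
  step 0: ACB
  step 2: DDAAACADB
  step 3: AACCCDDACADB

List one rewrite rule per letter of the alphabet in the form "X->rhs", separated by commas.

A->C, B->DB, C->DDA, D->A

  step 2 ⇒ step 3: DDAAACADB ⇒ A·A·C·C·C·DDA·C·A·DB
    A ↦ C
    B ↦ DB
    C ↦ DDA
    D ↦ A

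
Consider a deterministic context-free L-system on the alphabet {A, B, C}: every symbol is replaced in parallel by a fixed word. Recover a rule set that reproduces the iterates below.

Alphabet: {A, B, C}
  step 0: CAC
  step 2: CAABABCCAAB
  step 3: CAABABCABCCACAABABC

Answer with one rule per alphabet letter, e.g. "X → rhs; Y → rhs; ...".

  step 2 ⇒ step 3: CAABABCCAAB ⇒ CA·AB·AB·C·AB·C·CA·CA·AB·AB·C
    A ↦ AB
    B ↦ C
    C ↦ CA

A->AB, B->C, C->CA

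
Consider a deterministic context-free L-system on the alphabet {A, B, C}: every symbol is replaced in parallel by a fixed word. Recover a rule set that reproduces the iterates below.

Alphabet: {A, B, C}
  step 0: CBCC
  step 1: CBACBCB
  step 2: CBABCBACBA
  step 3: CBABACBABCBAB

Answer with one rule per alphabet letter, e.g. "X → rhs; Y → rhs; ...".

  step 2 ⇒ step 3: CBABCBACBA ⇒ CB·A·B·A·CB·A·B·CB·A·B
    A ↦ B
    B ↦ A
    C ↦ CB

A->B, B->A, C->CB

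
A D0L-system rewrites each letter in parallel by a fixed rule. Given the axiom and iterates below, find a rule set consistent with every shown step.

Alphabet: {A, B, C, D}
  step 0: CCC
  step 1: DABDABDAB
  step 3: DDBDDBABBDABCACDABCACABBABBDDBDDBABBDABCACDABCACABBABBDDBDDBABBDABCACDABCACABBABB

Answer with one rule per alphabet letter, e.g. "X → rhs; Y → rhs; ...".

A->CAC, B->ABB, C->DAB, D->DDB

  step 0 ⇒ step 1: CCC ⇒ DAB·DAB·DAB
    C ↦ DAB
    A ↦ CAC  (constrained at step 1)
    B ↦ ABB  (constrained at step 1)
    D ↦ DDB  (constrained at step 1)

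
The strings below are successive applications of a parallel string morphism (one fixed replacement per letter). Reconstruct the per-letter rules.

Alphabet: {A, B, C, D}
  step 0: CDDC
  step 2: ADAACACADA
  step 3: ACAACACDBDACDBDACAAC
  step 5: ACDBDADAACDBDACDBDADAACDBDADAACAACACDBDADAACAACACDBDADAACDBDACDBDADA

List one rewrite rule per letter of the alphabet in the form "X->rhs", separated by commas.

A->AC, B->D, C->DBD, D->A

  step 2 ⇒ step 3: ADAACACADA ⇒ AC·A·AC·AC·DBD·AC·DBD·AC·A·AC
    A ↦ AC
    C ↦ DBD
    D ↦ A
    B ↦ D  (constrained at step 3)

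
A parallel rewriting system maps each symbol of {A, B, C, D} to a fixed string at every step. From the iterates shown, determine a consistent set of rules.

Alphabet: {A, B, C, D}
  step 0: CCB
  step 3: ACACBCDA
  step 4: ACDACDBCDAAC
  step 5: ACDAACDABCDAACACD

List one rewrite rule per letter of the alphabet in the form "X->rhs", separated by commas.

  step 4 ⇒ step 5: ACDACDBCDAAC ⇒ AC·D·A·AC·D·A·BC·D·A·AC·AC·D
    A ↦ AC
    B ↦ BC
    C ↦ D
    D ↦ A

A->AC, B->BC, C->D, D->A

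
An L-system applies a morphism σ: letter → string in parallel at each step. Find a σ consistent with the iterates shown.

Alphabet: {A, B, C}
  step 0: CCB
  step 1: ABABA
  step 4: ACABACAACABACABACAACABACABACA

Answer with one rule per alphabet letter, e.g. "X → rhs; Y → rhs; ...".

A->AC, B->A, C->AB

  step 0 ⇒ step 1: CCB ⇒ AB·AB·A
    B ↦ A
    C ↦ AB
    A ↦ AC  (constrained at step 1)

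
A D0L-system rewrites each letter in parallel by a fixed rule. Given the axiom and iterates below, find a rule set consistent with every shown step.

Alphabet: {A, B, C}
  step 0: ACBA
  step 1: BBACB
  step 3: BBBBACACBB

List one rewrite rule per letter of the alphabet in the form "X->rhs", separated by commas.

  step 0 ⇒ step 1: ACBA ⇒ B·B·AC·B
    A ↦ B
    B ↦ AC
    C ↦ B

A->B, B->AC, C->B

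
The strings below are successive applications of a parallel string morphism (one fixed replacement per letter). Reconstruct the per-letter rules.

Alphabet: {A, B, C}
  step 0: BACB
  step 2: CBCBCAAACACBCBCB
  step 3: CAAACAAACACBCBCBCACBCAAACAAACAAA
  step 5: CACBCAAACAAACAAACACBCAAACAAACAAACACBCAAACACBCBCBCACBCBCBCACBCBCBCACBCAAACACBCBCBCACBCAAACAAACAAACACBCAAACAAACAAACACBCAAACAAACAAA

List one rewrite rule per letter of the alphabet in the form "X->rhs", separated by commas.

  step 2 ⇒ step 3: CBCBCAAACACBCBCB ⇒ CA·AA·CA·AA·CA·CB·CB·CB·CA·CB·CA·AA·CA·AA·CA·AA
    A ↦ CB
    B ↦ AA
    C ↦ CA

A->CB, B->AA, C->CA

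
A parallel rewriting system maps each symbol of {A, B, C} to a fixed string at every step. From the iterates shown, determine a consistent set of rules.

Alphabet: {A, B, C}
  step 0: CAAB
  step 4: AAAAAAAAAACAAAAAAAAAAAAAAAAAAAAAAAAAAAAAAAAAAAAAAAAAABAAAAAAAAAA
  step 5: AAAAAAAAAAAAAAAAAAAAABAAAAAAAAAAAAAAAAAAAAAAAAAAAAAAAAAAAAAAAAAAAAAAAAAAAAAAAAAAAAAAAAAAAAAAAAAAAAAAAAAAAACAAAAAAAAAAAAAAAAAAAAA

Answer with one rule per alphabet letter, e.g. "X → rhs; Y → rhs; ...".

A->AA, B->CA, C->AB

  step 4 ⇒ step 5: AAAAAAAAAACAAAAAAAAAAAAAAAAAAAAAAAAAAAAAAAAAAAAAAAAAABAAAAAAAAAA ⇒ AA·AA·AA·AA·AA·AA·AA·AA·AA·AA·AB·AA·AA·AA·AA·AA·AA·AA·AA·AA·AA·AA·AA·AA·AA·AA·AA·AA·AA·AA·AA·AA·AA·AA·AA·AA·AA·AA·AA·AA·AA·AA·AA·AA·AA·AA·AA·AA·AA·AA·AA·AA·AA·CA·AA·AA·AA·AA·AA·AA·AA·AA·AA·AA
    A ↦ AA
    B ↦ CA
    C ↦ AB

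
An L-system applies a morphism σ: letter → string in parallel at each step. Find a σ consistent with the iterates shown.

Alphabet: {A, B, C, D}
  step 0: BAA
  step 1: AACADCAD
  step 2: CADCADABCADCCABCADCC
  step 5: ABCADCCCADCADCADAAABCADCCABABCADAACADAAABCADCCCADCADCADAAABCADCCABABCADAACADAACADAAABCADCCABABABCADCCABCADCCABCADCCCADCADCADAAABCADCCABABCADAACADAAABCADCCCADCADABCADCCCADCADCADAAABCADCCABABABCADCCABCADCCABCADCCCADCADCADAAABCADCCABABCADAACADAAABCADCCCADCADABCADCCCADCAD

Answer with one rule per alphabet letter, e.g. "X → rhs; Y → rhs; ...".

A->CAD, B->AA, C->AB, D->CC

  step 1 ⇒ step 2: AACADCAD ⇒ CAD·CAD·AB·CAD·CC·AB·CAD·CC
    A ↦ CAD
    C ↦ AB
    D ↦ CC
  step 0 ⇒ step 1: BAA ⇒ AA·CAD·CAD
    B ↦ AA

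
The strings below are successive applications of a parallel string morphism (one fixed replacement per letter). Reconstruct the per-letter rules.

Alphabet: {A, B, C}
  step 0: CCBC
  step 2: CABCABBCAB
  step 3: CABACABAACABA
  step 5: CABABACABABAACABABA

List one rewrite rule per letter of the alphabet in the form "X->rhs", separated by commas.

A->B, B->A, C->CA

  step 2 ⇒ step 3: CABCABBCAB ⇒ CA·B·A·CA·B·A·A·CA·B·A
    A ↦ B
    B ↦ A
    C ↦ CA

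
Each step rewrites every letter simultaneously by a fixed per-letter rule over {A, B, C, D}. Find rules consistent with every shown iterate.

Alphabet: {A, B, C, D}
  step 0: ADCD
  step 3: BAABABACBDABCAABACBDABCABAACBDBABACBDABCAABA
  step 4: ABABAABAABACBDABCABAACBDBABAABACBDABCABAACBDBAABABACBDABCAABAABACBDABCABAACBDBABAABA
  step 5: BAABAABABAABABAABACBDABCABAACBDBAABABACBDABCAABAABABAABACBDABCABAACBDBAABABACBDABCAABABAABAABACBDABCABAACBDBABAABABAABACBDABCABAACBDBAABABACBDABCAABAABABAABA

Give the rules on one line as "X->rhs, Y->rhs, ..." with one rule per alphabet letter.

  step 4 ⇒ step 5: ABABAABAABACBDABCABAACBDBABAABACBDABCABAACBDBAABABACBDABCAABAABACBDABCABAACBDBABAABA ⇒ BA·A·BA·A·BA·BA·A·BA·BA·A·BA·CBD·A·BCA·BA·A·CBD·BA·A·BA·BA·CBD·A·BCA·A·BA·A·BA·BA·A·BA·CBD·A·BCA·BA·A·CBD·BA·A·BA·BA·CBD·A·BCA·A·BA·BA·A·BA·A·BA·CBD·A·BCA·BA·A·CBD·BA·BA·A·BA·BA·A·BA·CBD·A·BCA·BA·A·CBD·BA·A·BA·BA·CBD·A·BCA·A·BA·A·BA·BA·A·BA
    A ↦ BA
    B ↦ A
    C ↦ CBD
    D ↦ BCA

A->BA, B->A, C->CBD, D->BCA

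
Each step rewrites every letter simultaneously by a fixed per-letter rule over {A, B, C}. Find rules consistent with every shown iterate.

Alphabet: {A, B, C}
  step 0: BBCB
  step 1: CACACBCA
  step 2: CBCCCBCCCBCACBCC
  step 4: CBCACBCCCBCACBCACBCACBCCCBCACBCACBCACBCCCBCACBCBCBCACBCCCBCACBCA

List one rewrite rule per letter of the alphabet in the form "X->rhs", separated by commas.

  step 1 ⇒ step 2: CACACBCA ⇒ CB·CC·CB·CC·CB·CA·CB·CC
    A ↦ CC
    B ↦ CA
    C ↦ CB

A->CC, B->CA, C->CB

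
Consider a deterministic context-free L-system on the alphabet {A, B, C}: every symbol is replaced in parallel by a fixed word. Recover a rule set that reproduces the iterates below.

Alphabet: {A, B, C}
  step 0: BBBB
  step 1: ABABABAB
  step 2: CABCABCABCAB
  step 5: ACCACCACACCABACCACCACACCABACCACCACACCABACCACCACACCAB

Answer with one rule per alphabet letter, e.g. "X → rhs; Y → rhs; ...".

  step 1 ⇒ step 2: ABABABAB ⇒ C·AB·C·AB·C·AB·C·AB
    A ↦ C
    B ↦ AB
    C ↦ AC  (constrained at step 2)

A->C, B->AB, C->AC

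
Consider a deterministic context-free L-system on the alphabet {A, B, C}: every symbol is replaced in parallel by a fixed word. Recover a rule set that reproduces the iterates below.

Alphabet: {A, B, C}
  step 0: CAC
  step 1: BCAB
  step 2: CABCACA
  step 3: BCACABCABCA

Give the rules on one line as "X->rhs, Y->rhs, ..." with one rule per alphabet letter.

A->CA, B->CA, C->B

  step 2 ⇒ step 3: CABCACA ⇒ B·CA·CA·B·CA·B·CA
    A ↦ CA
    B ↦ CA
    C ↦ B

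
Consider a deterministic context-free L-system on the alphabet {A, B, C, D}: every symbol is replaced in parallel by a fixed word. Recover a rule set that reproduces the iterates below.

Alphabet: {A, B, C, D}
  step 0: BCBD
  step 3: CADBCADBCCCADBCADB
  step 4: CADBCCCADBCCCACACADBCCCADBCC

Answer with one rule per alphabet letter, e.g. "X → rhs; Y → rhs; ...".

A->DB, B->C, C->CA, D->C

  step 3 ⇒ step 4: CADBCADBCCCADBCADB ⇒ CA·DB·C·C·CA·DB·C·C·CA·CA·CA·DB·C·C·CA·DB·C·C
    A ↦ DB
    B ↦ C
    C ↦ CA
    D ↦ C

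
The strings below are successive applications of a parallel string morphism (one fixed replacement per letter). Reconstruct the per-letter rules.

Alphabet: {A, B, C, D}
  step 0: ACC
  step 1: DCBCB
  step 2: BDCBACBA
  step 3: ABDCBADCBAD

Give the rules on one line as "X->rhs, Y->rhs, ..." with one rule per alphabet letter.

A->D, B->A, C->CB, D->BD

  step 2 ⇒ step 3: BDCBACBA ⇒ A·BD·CB·A·D·CB·A·D
    A ↦ D
    B ↦ A
    C ↦ CB
    D ↦ BD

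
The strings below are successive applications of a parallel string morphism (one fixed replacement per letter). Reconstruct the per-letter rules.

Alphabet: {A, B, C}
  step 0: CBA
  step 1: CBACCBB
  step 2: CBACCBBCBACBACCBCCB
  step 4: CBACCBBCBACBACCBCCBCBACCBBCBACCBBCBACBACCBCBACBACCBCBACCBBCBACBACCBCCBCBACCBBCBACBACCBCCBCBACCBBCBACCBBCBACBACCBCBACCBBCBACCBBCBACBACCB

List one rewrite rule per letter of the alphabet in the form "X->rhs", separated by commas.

  step 1 ⇒ step 2: CBACCBB ⇒ CBA·CCB·B·CBA·CBA·CCB·CCB
    A ↦ B
    B ↦ CCB
    C ↦ CBA

A->B, B->CCB, C->CBA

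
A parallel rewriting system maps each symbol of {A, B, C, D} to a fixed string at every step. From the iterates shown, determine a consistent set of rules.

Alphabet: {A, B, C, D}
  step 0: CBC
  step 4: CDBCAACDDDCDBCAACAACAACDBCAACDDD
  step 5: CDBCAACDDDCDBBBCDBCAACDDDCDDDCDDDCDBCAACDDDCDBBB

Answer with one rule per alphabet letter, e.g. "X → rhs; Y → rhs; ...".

  step 4 ⇒ step 5: CDBCAACDDDCDBCAACAACAACDBCAACDDD ⇒ CD·B·CAA·CD·D·D·CD·B·B·B·CD·B·CAA·CD·D·D·CD·D·D·CD·D·D·CD·B·CAA·CD·D·D·CD·B·B·B
    A ↦ D
    B ↦ CAA
    C ↦ CD
    D ↦ B

A->D, B->CAA, C->CD, D->B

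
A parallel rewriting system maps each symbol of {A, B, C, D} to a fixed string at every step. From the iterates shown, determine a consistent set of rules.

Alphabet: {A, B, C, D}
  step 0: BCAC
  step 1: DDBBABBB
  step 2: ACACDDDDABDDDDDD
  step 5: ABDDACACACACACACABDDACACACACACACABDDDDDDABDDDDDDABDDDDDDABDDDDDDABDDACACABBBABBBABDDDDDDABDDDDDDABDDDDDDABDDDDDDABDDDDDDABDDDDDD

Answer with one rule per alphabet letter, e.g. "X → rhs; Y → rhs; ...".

  step 1 ⇒ step 2: DDBBABBB ⇒ AC·AC·DD·DD·AB·DD·DD·DD
    A ↦ AB
    B ↦ DD
    D ↦ AC
  step 0 ⇒ step 1: BCAC ⇒ DD·BB·AB·BB
    C ↦ BB

A->AB, B->DD, C->BB, D->AC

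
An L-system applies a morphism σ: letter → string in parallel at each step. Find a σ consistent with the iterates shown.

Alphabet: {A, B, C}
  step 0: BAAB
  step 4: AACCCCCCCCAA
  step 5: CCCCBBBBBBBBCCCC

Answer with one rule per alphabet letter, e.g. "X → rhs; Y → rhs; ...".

A->CC, B->A, C->B

  step 4 ⇒ step 5: AACCCCCCCCAA ⇒ CC·CC·B·B·B·B·B·B·B·B·CC·CC
    A ↦ CC
    C ↦ B
    B ↦ A  (constrained at step 0)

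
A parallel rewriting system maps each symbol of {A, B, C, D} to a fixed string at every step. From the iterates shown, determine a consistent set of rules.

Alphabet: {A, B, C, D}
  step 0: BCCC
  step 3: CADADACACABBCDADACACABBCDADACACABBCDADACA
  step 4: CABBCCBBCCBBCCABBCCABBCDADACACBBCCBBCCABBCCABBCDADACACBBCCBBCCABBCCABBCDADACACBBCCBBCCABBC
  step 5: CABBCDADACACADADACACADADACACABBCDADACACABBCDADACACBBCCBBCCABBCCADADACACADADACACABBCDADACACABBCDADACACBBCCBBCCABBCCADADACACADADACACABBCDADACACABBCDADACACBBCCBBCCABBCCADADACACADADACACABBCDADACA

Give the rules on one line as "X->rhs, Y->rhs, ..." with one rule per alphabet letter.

  step 4 ⇒ step 5: CABBCCBBCCBBCCABBCCABBCDADACACBBCCBBCCABBCCABBCDADACACBBCCBBCCABBCCABBCDADACACBBCCBBCCABBC ⇒ CA·BBC·DA·DA·CA·CA·DA·DA·CA·CA·DA·DA·CA·CA·BBC·DA·DA·CA·CA·BBC·DA·DA·CA·C·BBC·C·BBC·CA·BBC·CA·DA·DA·CA·CA·DA·DA·CA·CA·BBC·DA·DA·CA·CA·BBC·DA·DA·CA·C·BBC·C·BBC·CA·BBC·CA·DA·DA·CA·CA·DA·DA·CA·CA·BBC·DA·DA·CA·CA·BBC·DA·DA·CA·C·BBC·C·BBC·CA·BBC·CA·DA·DA·CA·CA·DA·DA·CA·CA·BBC·DA·DA·CA
    A ↦ BBC
    B ↦ DA
    C ↦ CA
    D ↦ C

A->BBC, B->DA, C->CA, D->C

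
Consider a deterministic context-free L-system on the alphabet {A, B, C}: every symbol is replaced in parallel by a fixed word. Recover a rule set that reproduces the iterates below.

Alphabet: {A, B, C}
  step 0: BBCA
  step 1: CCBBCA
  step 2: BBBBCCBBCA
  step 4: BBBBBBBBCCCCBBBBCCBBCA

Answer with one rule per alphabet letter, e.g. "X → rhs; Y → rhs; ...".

  step 1 ⇒ step 2: CCBBCA ⇒ BB·BB·C·C·BB·CA
    A ↦ CA
    B ↦ C
    C ↦ BB

A->CA, B->C, C->BB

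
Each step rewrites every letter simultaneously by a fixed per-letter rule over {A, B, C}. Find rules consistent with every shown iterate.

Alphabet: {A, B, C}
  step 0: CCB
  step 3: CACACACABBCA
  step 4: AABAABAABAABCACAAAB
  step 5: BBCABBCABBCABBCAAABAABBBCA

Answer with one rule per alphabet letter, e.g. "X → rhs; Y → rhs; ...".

  step 4 ⇒ step 5: AABAABAABAABCACAAAB ⇒ B·B·CA·B·B·CA·B·B·CA·B·B·CA·AA·B·AA·B·B·B·CA
    A ↦ B
    B ↦ CA
    C ↦ AA

A->B, B->CA, C->AA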